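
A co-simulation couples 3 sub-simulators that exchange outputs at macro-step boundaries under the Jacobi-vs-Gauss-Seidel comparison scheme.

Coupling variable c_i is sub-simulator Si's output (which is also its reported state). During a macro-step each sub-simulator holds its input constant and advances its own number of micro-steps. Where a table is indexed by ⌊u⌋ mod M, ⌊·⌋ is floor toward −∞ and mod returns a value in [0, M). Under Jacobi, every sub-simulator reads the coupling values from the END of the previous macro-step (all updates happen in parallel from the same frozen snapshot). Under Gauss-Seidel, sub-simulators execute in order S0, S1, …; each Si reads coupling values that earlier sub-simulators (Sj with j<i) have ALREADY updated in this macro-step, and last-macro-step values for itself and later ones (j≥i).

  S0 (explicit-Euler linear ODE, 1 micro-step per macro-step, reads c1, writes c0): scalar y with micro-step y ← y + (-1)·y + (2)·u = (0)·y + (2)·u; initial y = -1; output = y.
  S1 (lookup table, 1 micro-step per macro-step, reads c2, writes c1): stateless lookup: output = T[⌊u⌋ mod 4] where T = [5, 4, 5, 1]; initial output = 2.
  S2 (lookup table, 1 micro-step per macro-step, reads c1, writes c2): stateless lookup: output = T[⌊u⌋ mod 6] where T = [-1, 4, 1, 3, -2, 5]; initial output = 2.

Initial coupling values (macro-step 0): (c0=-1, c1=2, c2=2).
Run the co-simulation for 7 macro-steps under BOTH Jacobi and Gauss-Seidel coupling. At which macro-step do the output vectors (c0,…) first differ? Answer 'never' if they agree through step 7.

first divergence at macro-step: 1

[Jacobi] macro 1: S0 reads c1=2 → after 1×micro: 4; S1 reads c2=2 → after 1×micro: 5; S2 reads c1=2 → after 1×micro: 1 ⇒ (c0=4, c1=5, c2=1)
[Jacobi] macro 2: S0 reads c1=5 → after 1×micro: 10; S1 reads c2=1 → after 1×micro: 4; S2 reads c1=5 → after 1×micro: 5 ⇒ (c0=10, c1=4, c2=5)
[Jacobi] macro 3: S0 reads c1=4 → after 1×micro: 8; S1 reads c2=5 → after 1×micro: 4; S2 reads c1=4 → after 1×micro: -2 ⇒ (c0=8, c1=4, c2=-2)
[Jacobi] macro 4: S0 reads c1=4 → after 1×micro: 8; S1 reads c2=-2 → after 1×micro: 5; S2 reads c1=4 → after 1×micro: -2 ⇒ (c0=8, c1=5, c2=-2)
[Jacobi] macro 5: S0 reads c1=5 → after 1×micro: 10; S1 reads c2=-2 → after 1×micro: 5; S2 reads c1=5 → after 1×micro: 5 ⇒ (c0=10, c1=5, c2=5)
[Jacobi] macro 6: S0 reads c1=5 → after 1×micro: 10; S1 reads c2=5 → after 1×micro: 4; S2 reads c1=5 → after 1×micro: 5 ⇒ (c0=10, c1=4, c2=5)
[Jacobi] macro 7: S0 reads c1=4 → after 1×micro: 8; S1 reads c2=5 → after 1×micro: 4; S2 reads c1=4 → after 1×micro: -2 ⇒ (c0=8, c1=4, c2=-2)
[Gauss-Seidel] macro 1: S0 reads c1=2 → after 1×micro: 4; S1 reads c2=2 → after 1×micro: 5; S2 reads c1=5 → after 1×micro: 5 ⇒ (c0=4, c1=5, c2=5)
[Gauss-Seidel] macro 2: S0 reads c1=5 → after 1×micro: 10; S1 reads c2=5 → after 1×micro: 4; S2 reads c1=4 → after 1×micro: -2 ⇒ (c0=10, c1=4, c2=-2)
[Gauss-Seidel] macro 3: S0 reads c1=4 → after 1×micro: 8; S1 reads c2=-2 → after 1×micro: 5; S2 reads c1=5 → after 1×micro: 5 ⇒ (c0=8, c1=5, c2=5)
[Gauss-Seidel] macro 4: S0 reads c1=5 → after 1×micro: 10; S1 reads c2=5 → after 1×micro: 4; S2 reads c1=4 → after 1×micro: -2 ⇒ (c0=10, c1=4, c2=-2)
[Gauss-Seidel] macro 5: S0 reads c1=4 → after 1×micro: 8; S1 reads c2=-2 → after 1×micro: 5; S2 reads c1=5 → after 1×micro: 5 ⇒ (c0=8, c1=5, c2=5)
[Gauss-Seidel] macro 6: S0 reads c1=5 → after 1×micro: 10; S1 reads c2=5 → after 1×micro: 4; S2 reads c1=4 → after 1×micro: -2 ⇒ (c0=10, c1=4, c2=-2)
[Gauss-Seidel] macro 7: S0 reads c1=4 → after 1×micro: 8; S1 reads c2=-2 → after 1×micro: 5; S2 reads c1=5 → after 1×micro: 5 ⇒ (c0=8, c1=5, c2=5)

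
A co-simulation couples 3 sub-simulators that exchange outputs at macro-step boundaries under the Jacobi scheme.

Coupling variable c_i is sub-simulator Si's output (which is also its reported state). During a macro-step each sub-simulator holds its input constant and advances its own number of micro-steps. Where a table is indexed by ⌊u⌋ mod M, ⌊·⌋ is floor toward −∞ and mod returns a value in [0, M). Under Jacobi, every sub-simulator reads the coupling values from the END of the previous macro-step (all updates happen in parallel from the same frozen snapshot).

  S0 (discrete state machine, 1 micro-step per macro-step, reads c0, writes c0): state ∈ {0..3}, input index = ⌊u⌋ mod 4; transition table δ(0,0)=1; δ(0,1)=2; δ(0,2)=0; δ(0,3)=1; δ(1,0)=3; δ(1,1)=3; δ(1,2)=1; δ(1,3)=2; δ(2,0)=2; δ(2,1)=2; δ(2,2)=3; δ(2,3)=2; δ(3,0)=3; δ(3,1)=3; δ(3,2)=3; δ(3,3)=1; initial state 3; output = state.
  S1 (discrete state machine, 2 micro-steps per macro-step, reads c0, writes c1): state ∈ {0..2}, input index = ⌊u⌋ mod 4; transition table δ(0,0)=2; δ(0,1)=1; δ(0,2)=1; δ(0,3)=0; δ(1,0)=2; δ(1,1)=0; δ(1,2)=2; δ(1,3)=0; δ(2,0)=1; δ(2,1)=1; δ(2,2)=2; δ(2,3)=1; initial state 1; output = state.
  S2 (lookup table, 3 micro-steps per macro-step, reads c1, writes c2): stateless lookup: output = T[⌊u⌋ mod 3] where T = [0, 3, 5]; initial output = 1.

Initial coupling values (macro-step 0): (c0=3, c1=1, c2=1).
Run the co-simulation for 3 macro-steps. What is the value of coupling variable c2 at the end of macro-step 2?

c2 at macro-step 2 = 0

macro 1: S0 reads c0=3 → after 1×micro: 1; S1 reads c0=3 → after 2×micro: 0; S2 reads c1=1 → after 3×micro: 3 ⇒ (c0=1, c1=0, c2=3)
macro 2: S0 reads c0=1 → after 1×micro: 3; S1 reads c0=1 → after 2×micro: 0; S2 reads c1=0 → after 3×micro: 0 ⇒ (c0=3, c1=0, c2=0)
macro 3: S0 reads c0=3 → after 1×micro: 1; S1 reads c0=3 → after 2×micro: 0; S2 reads c1=0 → after 3×micro: 0 ⇒ (c0=1, c1=0, c2=0)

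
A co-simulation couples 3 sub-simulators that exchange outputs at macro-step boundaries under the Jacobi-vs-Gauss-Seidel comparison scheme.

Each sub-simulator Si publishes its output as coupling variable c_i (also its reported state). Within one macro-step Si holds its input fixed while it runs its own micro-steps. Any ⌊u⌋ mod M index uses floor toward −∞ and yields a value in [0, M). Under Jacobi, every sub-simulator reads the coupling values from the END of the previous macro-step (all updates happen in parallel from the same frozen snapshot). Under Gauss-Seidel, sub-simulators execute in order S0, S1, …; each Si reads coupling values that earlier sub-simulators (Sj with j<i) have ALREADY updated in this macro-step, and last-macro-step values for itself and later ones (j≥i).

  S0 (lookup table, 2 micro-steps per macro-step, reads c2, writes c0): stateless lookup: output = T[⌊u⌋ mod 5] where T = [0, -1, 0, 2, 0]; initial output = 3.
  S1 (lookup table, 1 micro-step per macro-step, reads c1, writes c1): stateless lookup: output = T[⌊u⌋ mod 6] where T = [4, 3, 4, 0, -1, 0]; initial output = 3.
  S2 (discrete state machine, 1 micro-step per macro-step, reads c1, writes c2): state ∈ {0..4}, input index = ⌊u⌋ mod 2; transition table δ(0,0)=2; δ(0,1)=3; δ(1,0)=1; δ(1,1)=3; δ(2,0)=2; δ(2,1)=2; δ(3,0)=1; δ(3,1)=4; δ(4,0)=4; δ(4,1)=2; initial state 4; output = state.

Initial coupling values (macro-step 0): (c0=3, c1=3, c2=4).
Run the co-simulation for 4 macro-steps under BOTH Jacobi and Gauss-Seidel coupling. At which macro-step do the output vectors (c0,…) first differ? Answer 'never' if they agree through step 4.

[Jacobi] macro 1: S0 reads c2=4 → after 2×micro: 0; S1 reads c1=3 → after 1×micro: 0; S2 reads c1=3 → after 1×micro: 2 ⇒ (c0=0, c1=0, c2=2)
[Jacobi] macro 2: S0 reads c2=2 → after 2×micro: 0; S1 reads c1=0 → after 1×micro: 4; S2 reads c1=0 → after 1×micro: 2 ⇒ (c0=0, c1=4, c2=2)
[Jacobi] macro 3: S0 reads c2=2 → after 2×micro: 0; S1 reads c1=4 → after 1×micro: -1; S2 reads c1=4 → after 1×micro: 2 ⇒ (c0=0, c1=-1, c2=2)
[Jacobi] macro 4: S0 reads c2=2 → after 2×micro: 0; S1 reads c1=-1 → after 1×micro: 0; S2 reads c1=-1 → after 1×micro: 2 ⇒ (c0=0, c1=0, c2=2)
[Gauss-Seidel] macro 1: S0 reads c2=4 → after 2×micro: 0; S1 reads c1=3 → after 1×micro: 0; S2 reads c1=0 → after 1×micro: 4 ⇒ (c0=0, c1=0, c2=4)
[Gauss-Seidel] macro 2: S0 reads c2=4 → after 2×micro: 0; S1 reads c1=0 → after 1×micro: 4; S2 reads c1=4 → after 1×micro: 4 ⇒ (c0=0, c1=4, c2=4)
[Gauss-Seidel] macro 3: S0 reads c2=4 → after 2×micro: 0; S1 reads c1=4 → after 1×micro: -1; S2 reads c1=-1 → after 1×micro: 2 ⇒ (c0=0, c1=-1, c2=2)
[Gauss-Seidel] macro 4: S0 reads c2=2 → after 2×micro: 0; S1 reads c1=-1 → after 1×micro: 0; S2 reads c1=0 → after 1×micro: 2 ⇒ (c0=0, c1=0, c2=2)

first divergence at macro-step: 1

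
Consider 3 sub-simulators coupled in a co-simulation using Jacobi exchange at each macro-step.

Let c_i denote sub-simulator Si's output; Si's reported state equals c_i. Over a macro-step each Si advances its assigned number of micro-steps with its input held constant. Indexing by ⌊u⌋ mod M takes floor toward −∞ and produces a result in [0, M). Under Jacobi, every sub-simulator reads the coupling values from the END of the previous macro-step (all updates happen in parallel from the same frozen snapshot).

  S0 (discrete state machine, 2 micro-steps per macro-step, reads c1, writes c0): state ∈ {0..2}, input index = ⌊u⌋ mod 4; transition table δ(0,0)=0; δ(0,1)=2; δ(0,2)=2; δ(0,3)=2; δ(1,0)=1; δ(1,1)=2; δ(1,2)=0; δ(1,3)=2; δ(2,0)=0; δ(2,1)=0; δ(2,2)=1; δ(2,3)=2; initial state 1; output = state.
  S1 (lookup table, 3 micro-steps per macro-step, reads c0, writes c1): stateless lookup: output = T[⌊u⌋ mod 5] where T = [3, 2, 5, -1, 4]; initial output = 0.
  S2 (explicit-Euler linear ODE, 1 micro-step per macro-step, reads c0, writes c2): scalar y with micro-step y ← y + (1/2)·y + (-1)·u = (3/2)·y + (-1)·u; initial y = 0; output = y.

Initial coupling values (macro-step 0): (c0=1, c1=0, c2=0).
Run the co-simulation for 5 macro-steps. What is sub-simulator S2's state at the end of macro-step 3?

S2 state at macro-step 3 = -23/4

macro 1: S0 reads c1=0 → after 2×micro: 1; S1 reads c0=1 → after 3×micro: 2; S2 reads c0=1 → after 1×micro: -1 ⇒ (c0=1, c1=2, c2=-1)
macro 2: S0 reads c1=2 → after 2×micro: 2; S1 reads c0=1 → after 3×micro: 2; S2 reads c0=1 → after 1×micro: -5/2 ⇒ (c0=2, c1=2, c2=-5/2)
macro 3: S0 reads c1=2 → after 2×micro: 0; S1 reads c0=2 → after 3×micro: 5; S2 reads c0=2 → after 1×micro: -23/4 ⇒ (c0=0, c1=5, c2=-23/4)
macro 4: S0 reads c1=5 → after 2×micro: 0; S1 reads c0=0 → after 3×micro: 3; S2 reads c0=0 → after 1×micro: -69/8 ⇒ (c0=0, c1=3, c2=-69/8)
macro 5: S0 reads c1=3 → after 2×micro: 2; S1 reads c0=0 → after 3×micro: 3; S2 reads c0=0 → after 1×micro: -207/16 ⇒ (c0=2, c1=3, c2=-207/16)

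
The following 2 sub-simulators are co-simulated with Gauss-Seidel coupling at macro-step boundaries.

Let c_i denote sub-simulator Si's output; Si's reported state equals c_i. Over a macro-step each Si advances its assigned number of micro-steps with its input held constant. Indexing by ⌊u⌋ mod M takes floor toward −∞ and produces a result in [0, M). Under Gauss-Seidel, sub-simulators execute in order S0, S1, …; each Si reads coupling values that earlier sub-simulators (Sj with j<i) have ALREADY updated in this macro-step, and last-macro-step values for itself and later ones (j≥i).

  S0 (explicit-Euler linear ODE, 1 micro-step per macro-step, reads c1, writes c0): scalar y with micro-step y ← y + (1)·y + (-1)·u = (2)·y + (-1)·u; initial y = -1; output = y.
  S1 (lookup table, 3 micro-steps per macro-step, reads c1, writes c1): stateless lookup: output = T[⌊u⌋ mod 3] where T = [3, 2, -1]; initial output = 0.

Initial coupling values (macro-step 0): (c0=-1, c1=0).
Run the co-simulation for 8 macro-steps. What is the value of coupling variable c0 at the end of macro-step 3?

macro 1: S0 reads c1=0 → after 1×micro: -2; S1 reads c1=0 → after 3×micro: 3 ⇒ (c0=-2, c1=3)
macro 2: S0 reads c1=3 → after 1×micro: -7; S1 reads c1=3 → after 3×micro: 3 ⇒ (c0=-7, c1=3)
macro 3: S0 reads c1=3 → after 1×micro: -17; S1 reads c1=3 → after 3×micro: 3 ⇒ (c0=-17, c1=3)
macro 4: S0 reads c1=3 → after 1×micro: -37; S1 reads c1=3 → after 3×micro: 3 ⇒ (c0=-37, c1=3)
macro 5: S0 reads c1=3 → after 1×micro: -77; S1 reads c1=3 → after 3×micro: 3 ⇒ (c0=-77, c1=3)
macro 6: S0 reads c1=3 → after 1×micro: -157; S1 reads c1=3 → after 3×micro: 3 ⇒ (c0=-157, c1=3)
macro 7: S0 reads c1=3 → after 1×micro: -317; S1 reads c1=3 → after 3×micro: 3 ⇒ (c0=-317, c1=3)
macro 8: S0 reads c1=3 → after 1×micro: -637; S1 reads c1=3 → after 3×micro: 3 ⇒ (c0=-637, c1=3)

c0 at macro-step 3 = -17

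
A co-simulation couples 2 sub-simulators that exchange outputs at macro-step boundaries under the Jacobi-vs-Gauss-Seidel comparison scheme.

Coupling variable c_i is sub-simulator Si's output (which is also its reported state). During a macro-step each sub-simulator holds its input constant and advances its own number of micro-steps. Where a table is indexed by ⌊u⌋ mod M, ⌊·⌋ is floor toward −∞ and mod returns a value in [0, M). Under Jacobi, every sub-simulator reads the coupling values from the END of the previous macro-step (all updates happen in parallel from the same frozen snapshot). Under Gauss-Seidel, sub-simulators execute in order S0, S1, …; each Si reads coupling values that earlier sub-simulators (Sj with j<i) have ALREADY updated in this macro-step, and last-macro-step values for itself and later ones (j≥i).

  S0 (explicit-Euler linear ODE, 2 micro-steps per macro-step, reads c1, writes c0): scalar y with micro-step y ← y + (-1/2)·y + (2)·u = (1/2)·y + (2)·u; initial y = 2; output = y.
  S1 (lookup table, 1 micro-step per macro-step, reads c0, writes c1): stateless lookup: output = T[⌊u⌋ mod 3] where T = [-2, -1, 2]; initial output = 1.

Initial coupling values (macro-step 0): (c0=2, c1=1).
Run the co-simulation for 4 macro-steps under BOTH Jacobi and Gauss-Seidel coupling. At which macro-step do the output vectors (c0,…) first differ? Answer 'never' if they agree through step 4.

[Jacobi] macro 1: S0 reads c1=1 → after 2×micro: 7/2; S1 reads c0=2 → after 1×micro: 2 ⇒ (c0=7/2, c1=2)
[Jacobi] macro 2: S0 reads c1=2 → after 2×micro: 55/8; S1 reads c0=7/2 → after 1×micro: -2 ⇒ (c0=55/8, c1=-2)
[Jacobi] macro 3: S0 reads c1=-2 → after 2×micro: -137/32; S1 reads c0=55/8 → after 1×micro: -2 ⇒ (c0=-137/32, c1=-2)
[Jacobi] macro 4: S0 reads c1=-2 → after 2×micro: -905/128; S1 reads c0=-137/32 → after 1×micro: -1 ⇒ (c0=-905/128, c1=-1)
[Gauss-Seidel] macro 1: S0 reads c1=1 → after 2×micro: 7/2; S1 reads c0=7/2 → after 1×micro: -2 ⇒ (c0=7/2, c1=-2)
[Gauss-Seidel] macro 2: S0 reads c1=-2 → after 2×micro: -41/8; S1 reads c0=-41/8 → after 1×micro: -2 ⇒ (c0=-41/8, c1=-2)
[Gauss-Seidel] macro 3: S0 reads c1=-2 → after 2×micro: -233/32; S1 reads c0=-233/32 → after 1×micro: -1 ⇒ (c0=-233/32, c1=-1)
[Gauss-Seidel] macro 4: S0 reads c1=-1 → after 2×micro: -617/128; S1 reads c0=-617/128 → after 1×micro: -1 ⇒ (c0=-617/128, c1=-1)

first divergence at macro-step: 1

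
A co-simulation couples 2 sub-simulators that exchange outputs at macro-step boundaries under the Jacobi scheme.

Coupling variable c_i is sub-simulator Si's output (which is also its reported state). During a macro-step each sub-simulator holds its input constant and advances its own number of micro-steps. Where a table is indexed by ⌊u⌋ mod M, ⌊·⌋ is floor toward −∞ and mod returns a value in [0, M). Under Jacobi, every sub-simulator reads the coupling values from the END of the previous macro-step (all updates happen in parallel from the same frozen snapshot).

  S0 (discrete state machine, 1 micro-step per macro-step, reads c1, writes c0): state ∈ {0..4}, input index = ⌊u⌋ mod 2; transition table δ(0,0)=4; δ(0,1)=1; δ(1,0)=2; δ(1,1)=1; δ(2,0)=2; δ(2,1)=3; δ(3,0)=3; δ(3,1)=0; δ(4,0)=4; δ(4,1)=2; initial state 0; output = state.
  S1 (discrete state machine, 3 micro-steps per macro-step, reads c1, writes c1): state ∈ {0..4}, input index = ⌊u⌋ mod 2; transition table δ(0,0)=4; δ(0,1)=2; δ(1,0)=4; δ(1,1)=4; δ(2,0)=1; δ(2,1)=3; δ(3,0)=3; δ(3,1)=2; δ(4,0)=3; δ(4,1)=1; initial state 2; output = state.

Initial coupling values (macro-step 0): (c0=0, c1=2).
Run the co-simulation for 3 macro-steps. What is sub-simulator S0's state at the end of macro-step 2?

S0 state at macro-step 2 = 2

macro 1: S0 reads c1=2 → after 1×micro: 4; S1 reads c1=2 → after 3×micro: 3 ⇒ (c0=4, c1=3)
macro 2: S0 reads c1=3 → after 1×micro: 2; S1 reads c1=3 → after 3×micro: 2 ⇒ (c0=2, c1=2)
macro 3: S0 reads c1=2 → after 1×micro: 2; S1 reads c1=2 → after 3×micro: 3 ⇒ (c0=2, c1=3)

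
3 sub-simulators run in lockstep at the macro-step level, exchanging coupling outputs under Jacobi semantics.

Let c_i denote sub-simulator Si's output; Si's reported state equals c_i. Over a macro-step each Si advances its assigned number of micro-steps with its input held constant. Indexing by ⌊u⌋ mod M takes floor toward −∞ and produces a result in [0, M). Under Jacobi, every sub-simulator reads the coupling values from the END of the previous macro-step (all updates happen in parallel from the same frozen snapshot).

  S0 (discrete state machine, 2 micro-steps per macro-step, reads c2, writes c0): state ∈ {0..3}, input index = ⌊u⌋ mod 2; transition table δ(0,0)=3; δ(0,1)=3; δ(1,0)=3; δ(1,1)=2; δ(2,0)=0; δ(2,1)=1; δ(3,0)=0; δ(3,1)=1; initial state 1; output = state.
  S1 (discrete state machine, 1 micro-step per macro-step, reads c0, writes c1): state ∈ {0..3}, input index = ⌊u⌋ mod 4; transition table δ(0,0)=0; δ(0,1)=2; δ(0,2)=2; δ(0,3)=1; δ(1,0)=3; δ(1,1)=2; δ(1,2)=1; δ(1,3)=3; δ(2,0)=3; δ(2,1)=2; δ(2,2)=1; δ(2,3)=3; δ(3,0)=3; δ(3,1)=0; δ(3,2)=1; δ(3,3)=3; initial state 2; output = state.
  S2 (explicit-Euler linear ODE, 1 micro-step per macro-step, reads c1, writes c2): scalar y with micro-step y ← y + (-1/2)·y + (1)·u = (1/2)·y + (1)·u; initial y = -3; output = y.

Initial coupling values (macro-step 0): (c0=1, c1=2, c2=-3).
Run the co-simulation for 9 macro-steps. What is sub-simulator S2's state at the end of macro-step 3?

S2 state at macro-step 3 = 25/8

macro 1: S0 reads c2=-3 → after 2×micro: 1; S1 reads c0=1 → after 1×micro: 2; S2 reads c1=2 → after 1×micro: 1/2 ⇒ (c0=1, c1=2, c2=1/2)
macro 2: S0 reads c2=1/2 → after 2×micro: 0; S1 reads c0=1 → after 1×micro: 2; S2 reads c1=2 → after 1×micro: 9/4 ⇒ (c0=0, c1=2, c2=9/4)
macro 3: S0 reads c2=9/4 → after 2×micro: 0; S1 reads c0=0 → after 1×micro: 3; S2 reads c1=2 → after 1×micro: 25/8 ⇒ (c0=0, c1=3, c2=25/8)
macro 4: S0 reads c2=25/8 → after 2×micro: 1; S1 reads c0=0 → after 1×micro: 3; S2 reads c1=3 → after 1×micro: 73/16 ⇒ (c0=1, c1=3, c2=73/16)
macro 5: S0 reads c2=73/16 → after 2×micro: 0; S1 reads c0=1 → after 1×micro: 0; S2 reads c1=3 → after 1×micro: 169/32 ⇒ (c0=0, c1=0, c2=169/32)
macro 6: S0 reads c2=169/32 → after 2×micro: 1; S1 reads c0=0 → after 1×micro: 0; S2 reads c1=0 → after 1×micro: 169/64 ⇒ (c0=1, c1=0, c2=169/64)
macro 7: S0 reads c2=169/64 → after 2×micro: 0; S1 reads c0=1 → after 1×micro: 2; S2 reads c1=0 → after 1×micro: 169/128 ⇒ (c0=0, c1=2, c2=169/128)
macro 8: S0 reads c2=169/128 → after 2×micro: 1; S1 reads c0=0 → after 1×micro: 3; S2 reads c1=2 → after 1×micro: 681/256 ⇒ (c0=1, c1=3, c2=681/256)
macro 9: S0 reads c2=681/256 → after 2×micro: 0; S1 reads c0=1 → after 1×micro: 0; S2 reads c1=3 → after 1×micro: 2217/512 ⇒ (c0=0, c1=0, c2=2217/512)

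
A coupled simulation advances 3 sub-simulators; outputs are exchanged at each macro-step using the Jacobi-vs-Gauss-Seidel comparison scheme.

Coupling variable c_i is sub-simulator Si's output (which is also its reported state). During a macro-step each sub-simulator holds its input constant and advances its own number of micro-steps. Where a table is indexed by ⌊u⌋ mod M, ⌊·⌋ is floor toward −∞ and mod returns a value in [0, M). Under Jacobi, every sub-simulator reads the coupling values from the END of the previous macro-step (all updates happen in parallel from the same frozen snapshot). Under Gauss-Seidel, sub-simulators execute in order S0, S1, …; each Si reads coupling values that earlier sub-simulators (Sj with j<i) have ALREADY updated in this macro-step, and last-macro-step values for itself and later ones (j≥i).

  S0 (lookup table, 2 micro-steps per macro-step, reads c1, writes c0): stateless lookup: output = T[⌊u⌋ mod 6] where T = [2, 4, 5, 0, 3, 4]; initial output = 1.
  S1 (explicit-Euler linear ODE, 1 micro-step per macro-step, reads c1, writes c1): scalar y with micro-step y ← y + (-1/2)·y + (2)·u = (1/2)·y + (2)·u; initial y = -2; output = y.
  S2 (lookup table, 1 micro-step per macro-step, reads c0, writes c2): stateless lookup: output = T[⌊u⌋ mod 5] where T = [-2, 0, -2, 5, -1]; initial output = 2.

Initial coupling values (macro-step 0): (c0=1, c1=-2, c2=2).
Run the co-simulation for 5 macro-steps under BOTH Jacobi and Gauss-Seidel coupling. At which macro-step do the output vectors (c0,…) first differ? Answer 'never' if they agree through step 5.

first divergence at macro-step: 1

[Jacobi] macro 1: S0 reads c1=-2 → after 2×micro: 3; S1 reads c1=-2 → after 1×micro: -5; S2 reads c0=1 → after 1×micro: 0 ⇒ (c0=3, c1=-5, c2=0)
[Jacobi] macro 2: S0 reads c1=-5 → after 2×micro: 4; S1 reads c1=-5 → after 1×micro: -25/2; S2 reads c0=3 → after 1×micro: 5 ⇒ (c0=4, c1=-25/2, c2=5)
[Jacobi] macro 3: S0 reads c1=-25/2 → after 2×micro: 4; S1 reads c1=-25/2 → after 1×micro: -125/4; S2 reads c0=4 → after 1×micro: -1 ⇒ (c0=4, c1=-125/4, c2=-1)
[Jacobi] macro 4: S0 reads c1=-125/4 → after 2×micro: 3; S1 reads c1=-125/4 → after 1×micro: -625/8; S2 reads c0=4 → after 1×micro: -1 ⇒ (c0=3, c1=-625/8, c2=-1)
[Jacobi] macro 5: S0 reads c1=-625/8 → after 2×micro: 4; S1 reads c1=-625/8 → after 1×micro: -3125/16; S2 reads c0=3 → after 1×micro: 5 ⇒ (c0=4, c1=-3125/16, c2=5)
[Gauss-Seidel] macro 1: S0 reads c1=-2 → after 2×micro: 3; S1 reads c1=-2 → after 1×micro: -5; S2 reads c0=3 → after 1×micro: 5 ⇒ (c0=3, c1=-5, c2=5)
[Gauss-Seidel] macro 2: S0 reads c1=-5 → after 2×micro: 4; S1 reads c1=-5 → after 1×micro: -25/2; S2 reads c0=4 → after 1×micro: -1 ⇒ (c0=4, c1=-25/2, c2=-1)
[Gauss-Seidel] macro 3: S0 reads c1=-25/2 → after 2×micro: 4; S1 reads c1=-25/2 → after 1×micro: -125/4; S2 reads c0=4 → after 1×micro: -1 ⇒ (c0=4, c1=-125/4, c2=-1)
[Gauss-Seidel] macro 4: S0 reads c1=-125/4 → after 2×micro: 3; S1 reads c1=-125/4 → after 1×micro: -625/8; S2 reads c0=3 → after 1×micro: 5 ⇒ (c0=3, c1=-625/8, c2=5)
[Gauss-Seidel] macro 5: S0 reads c1=-625/8 → after 2×micro: 4; S1 reads c1=-625/8 → after 1×micro: -3125/16; S2 reads c0=4 → after 1×micro: -1 ⇒ (c0=4, c1=-3125/16, c2=-1)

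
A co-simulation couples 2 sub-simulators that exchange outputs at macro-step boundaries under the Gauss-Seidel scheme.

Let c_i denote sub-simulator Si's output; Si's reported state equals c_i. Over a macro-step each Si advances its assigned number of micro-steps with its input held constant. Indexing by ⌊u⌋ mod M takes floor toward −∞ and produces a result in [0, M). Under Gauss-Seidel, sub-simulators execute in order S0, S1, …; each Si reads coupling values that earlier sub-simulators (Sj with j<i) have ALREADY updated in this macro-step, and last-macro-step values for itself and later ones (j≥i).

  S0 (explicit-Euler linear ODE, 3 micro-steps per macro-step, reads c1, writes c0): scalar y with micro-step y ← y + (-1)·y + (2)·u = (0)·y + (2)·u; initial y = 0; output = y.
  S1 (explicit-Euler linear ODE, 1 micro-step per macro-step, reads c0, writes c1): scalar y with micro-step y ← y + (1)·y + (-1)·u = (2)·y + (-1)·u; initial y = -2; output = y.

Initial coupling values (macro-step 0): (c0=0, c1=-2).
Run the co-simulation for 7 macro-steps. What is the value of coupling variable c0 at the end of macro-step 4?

macro 1: S0 reads c1=-2 → after 3×micro: -4; S1 reads c0=-4 → after 1×micro: 0 ⇒ (c0=-4, c1=0)
macro 2: S0 reads c1=0 → after 3×micro: 0; S1 reads c0=0 → after 1×micro: 0 ⇒ (c0=0, c1=0)
macro 3: S0 reads c1=0 → after 3×micro: 0; S1 reads c0=0 → after 1×micro: 0 ⇒ (c0=0, c1=0)
macro 4: S0 reads c1=0 → after 3×micro: 0; S1 reads c0=0 → after 1×micro: 0 ⇒ (c0=0, c1=0)
macro 5: S0 reads c1=0 → after 3×micro: 0; S1 reads c0=0 → after 1×micro: 0 ⇒ (c0=0, c1=0)
macro 6: S0 reads c1=0 → after 3×micro: 0; S1 reads c0=0 → after 1×micro: 0 ⇒ (c0=0, c1=0)
macro 7: S0 reads c1=0 → after 3×micro: 0; S1 reads c0=0 → after 1×micro: 0 ⇒ (c0=0, c1=0)

c0 at macro-step 4 = 0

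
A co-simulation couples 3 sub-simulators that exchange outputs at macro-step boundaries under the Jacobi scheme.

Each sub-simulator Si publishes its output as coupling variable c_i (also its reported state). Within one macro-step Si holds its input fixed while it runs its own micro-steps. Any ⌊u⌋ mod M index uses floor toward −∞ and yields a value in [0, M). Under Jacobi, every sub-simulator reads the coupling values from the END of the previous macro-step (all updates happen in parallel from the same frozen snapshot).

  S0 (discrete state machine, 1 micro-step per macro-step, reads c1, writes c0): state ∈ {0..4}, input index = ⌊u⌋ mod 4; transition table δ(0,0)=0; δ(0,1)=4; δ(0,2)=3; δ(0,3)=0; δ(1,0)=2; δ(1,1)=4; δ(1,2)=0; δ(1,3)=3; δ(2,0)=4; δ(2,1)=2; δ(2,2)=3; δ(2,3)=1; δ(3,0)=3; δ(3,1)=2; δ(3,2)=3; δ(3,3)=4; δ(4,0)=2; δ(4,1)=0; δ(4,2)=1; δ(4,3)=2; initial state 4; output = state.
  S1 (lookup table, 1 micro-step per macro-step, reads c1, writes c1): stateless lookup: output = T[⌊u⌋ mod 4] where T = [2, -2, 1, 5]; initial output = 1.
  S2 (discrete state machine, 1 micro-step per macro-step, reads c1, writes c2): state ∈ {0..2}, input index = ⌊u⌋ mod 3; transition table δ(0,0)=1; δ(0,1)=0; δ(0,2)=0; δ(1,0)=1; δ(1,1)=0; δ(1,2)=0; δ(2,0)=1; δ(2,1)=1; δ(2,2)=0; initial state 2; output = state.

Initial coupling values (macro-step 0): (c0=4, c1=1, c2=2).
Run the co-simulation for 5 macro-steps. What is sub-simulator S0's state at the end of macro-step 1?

macro 1: S0 reads c1=1 → after 1×micro: 0; S1 reads c1=1 → after 1×micro: -2; S2 reads c1=1 → after 1×micro: 1 ⇒ (c0=0, c1=-2, c2=1)
macro 2: S0 reads c1=-2 → after 1×micro: 3; S1 reads c1=-2 → after 1×micro: 1; S2 reads c1=-2 → after 1×micro: 0 ⇒ (c0=3, c1=1, c2=0)
macro 3: S0 reads c1=1 → after 1×micro: 2; S1 reads c1=1 → after 1×micro: -2; S2 reads c1=1 → after 1×micro: 0 ⇒ (c0=2, c1=-2, c2=0)
macro 4: S0 reads c1=-2 → after 1×micro: 3; S1 reads c1=-2 → after 1×micro: 1; S2 reads c1=-2 → after 1×micro: 0 ⇒ (c0=3, c1=1, c2=0)
macro 5: S0 reads c1=1 → after 1×micro: 2; S1 reads c1=1 → after 1×micro: -2; S2 reads c1=1 → after 1×micro: 0 ⇒ (c0=2, c1=-2, c2=0)

S0 state at macro-step 1 = 0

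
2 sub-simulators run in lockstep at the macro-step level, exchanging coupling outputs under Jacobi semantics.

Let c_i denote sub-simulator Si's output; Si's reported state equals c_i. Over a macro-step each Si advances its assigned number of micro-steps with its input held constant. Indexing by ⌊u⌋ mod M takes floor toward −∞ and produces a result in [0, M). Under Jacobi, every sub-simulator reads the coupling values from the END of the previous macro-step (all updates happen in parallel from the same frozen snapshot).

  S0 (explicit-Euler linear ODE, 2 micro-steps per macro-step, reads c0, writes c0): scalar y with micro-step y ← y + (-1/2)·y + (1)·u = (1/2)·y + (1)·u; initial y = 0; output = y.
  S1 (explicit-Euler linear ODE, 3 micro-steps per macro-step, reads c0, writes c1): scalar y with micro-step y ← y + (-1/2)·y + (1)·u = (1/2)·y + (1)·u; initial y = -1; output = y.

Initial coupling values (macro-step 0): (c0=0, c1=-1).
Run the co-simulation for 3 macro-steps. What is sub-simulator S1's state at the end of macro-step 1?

S1 state at macro-step 1 = -1/8

macro 1: S0 reads c0=0 → after 2×micro: 0; S1 reads c0=0 → after 3×micro: -1/8 ⇒ (c0=0, c1=-1/8)
macro 2: S0 reads c0=0 → after 2×micro: 0; S1 reads c0=0 → after 3×micro: -1/64 ⇒ (c0=0, c1=-1/64)
macro 3: S0 reads c0=0 → after 2×micro: 0; S1 reads c0=0 → after 3×micro: -1/512 ⇒ (c0=0, c1=-1/512)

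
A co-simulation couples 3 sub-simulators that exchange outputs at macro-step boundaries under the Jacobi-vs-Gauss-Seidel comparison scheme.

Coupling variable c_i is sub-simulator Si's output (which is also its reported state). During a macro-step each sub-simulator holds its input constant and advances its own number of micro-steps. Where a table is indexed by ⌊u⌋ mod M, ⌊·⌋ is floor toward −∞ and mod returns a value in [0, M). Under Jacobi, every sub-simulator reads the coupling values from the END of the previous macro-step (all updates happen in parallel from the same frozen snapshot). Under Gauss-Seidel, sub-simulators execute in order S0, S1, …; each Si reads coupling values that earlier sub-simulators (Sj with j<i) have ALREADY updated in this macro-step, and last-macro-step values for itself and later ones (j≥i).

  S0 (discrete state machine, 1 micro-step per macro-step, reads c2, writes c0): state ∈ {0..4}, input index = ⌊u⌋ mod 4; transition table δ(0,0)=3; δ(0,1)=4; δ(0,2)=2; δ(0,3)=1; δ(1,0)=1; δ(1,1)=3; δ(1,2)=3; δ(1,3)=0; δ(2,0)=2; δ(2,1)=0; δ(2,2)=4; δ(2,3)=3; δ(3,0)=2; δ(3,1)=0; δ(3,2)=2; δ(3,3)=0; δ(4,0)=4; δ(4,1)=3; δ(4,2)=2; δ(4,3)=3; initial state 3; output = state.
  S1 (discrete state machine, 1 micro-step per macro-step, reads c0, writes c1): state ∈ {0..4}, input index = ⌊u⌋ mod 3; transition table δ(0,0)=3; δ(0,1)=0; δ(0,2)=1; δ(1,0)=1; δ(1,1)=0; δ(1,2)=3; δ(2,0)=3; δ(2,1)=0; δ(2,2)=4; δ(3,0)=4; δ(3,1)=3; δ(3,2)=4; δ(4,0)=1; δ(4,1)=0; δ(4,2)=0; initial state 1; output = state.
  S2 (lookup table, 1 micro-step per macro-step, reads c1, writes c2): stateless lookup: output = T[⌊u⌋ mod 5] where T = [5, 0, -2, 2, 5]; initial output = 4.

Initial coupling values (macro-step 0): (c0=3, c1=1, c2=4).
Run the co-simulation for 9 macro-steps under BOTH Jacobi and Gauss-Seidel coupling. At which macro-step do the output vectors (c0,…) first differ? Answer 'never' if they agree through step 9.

[Jacobi] macro 1: S0 reads c2=4 → after 1×micro: 2; S1 reads c0=3 → after 1×micro: 1; S2 reads c1=1 → after 1×micro: 0 ⇒ (c0=2, c1=1, c2=0)
[Jacobi] macro 2: S0 reads c2=0 → after 1×micro: 2; S1 reads c0=2 → after 1×micro: 3; S2 reads c1=1 → after 1×micro: 0 ⇒ (c0=2, c1=3, c2=0)
[Jacobi] macro 3: S0 reads c2=0 → after 1×micro: 2; S1 reads c0=2 → after 1×micro: 4; S2 reads c1=3 → after 1×micro: 2 ⇒ (c0=2, c1=4, c2=2)
[Jacobi] macro 4: S0 reads c2=2 → after 1×micro: 4; S1 reads c0=2 → after 1×micro: 0; S2 reads c1=4 → after 1×micro: 5 ⇒ (c0=4, c1=0, c2=5)
[Jacobi] macro 5: S0 reads c2=5 → after 1×micro: 3; S1 reads c0=4 → after 1×micro: 0; S2 reads c1=0 → after 1×micro: 5 ⇒ (c0=3, c1=0, c2=5)
[Jacobi] macro 6: S0 reads c2=5 → after 1×micro: 0; S1 reads c0=3 → after 1×micro: 3; S2 reads c1=0 → after 1×micro: 5 ⇒ (c0=0, c1=3, c2=5)
[Jacobi] macro 7: S0 reads c2=5 → after 1×micro: 4; S1 reads c0=0 → after 1×micro: 4; S2 reads c1=3 → after 1×micro: 2 ⇒ (c0=4, c1=4, c2=2)
[Jacobi] macro 8: S0 reads c2=2 → after 1×micro: 2; S1 reads c0=4 → after 1×micro: 0; S2 reads c1=4 → after 1×micro: 5 ⇒ (c0=2, c1=0, c2=5)
[Jacobi] macro 9: S0 reads c2=5 → after 1×micro: 0; S1 reads c0=2 → after 1×micro: 1; S2 reads c1=0 → after 1×micro: 5 ⇒ (c0=0, c1=1, c2=5)
[Gauss-Seidel] macro 1: S0 reads c2=4 → after 1×micro: 2; S1 reads c0=2 → after 1×micro: 3; S2 reads c1=3 → after 1×micro: 2 ⇒ (c0=2, c1=3, c2=2)
[Gauss-Seidel] macro 2: S0 reads c2=2 → after 1×micro: 4; S1 reads c0=4 → after 1×micro: 3; S2 reads c1=3 → after 1×micro: 2 ⇒ (c0=4, c1=3, c2=2)
[Gauss-Seidel] macro 3: S0 reads c2=2 → after 1×micro: 2; S1 reads c0=2 → after 1×micro: 4; S2 reads c1=4 → after 1×micro: 5 ⇒ (c0=2, c1=4, c2=5)
[Gauss-Seidel] macro 4: S0 reads c2=5 → after 1×micro: 0; S1 reads c0=0 → after 1×micro: 1; S2 reads c1=1 → after 1×micro: 0 ⇒ (c0=0, c1=1, c2=0)
[Gauss-Seidel] macro 5: S0 reads c2=0 → after 1×micro: 3; S1 reads c0=3 → after 1×micro: 1; S2 reads c1=1 → after 1×micro: 0 ⇒ (c0=3, c1=1, c2=0)
[Gauss-Seidel] macro 6: S0 reads c2=0 → after 1×micro: 2; S1 reads c0=2 → after 1×micro: 3; S2 reads c1=3 → after 1×micro: 2 ⇒ (c0=2, c1=3, c2=2)
[Gauss-Seidel] macro 7: S0 reads c2=2 → after 1×micro: 4; S1 reads c0=4 → after 1×micro: 3; S2 reads c1=3 → after 1×micro: 2 ⇒ (c0=4, c1=3, c2=2)
[Gauss-Seidel] macro 8: S0 reads c2=2 → after 1×micro: 2; S1 reads c0=2 → after 1×micro: 4; S2 reads c1=4 → after 1×micro: 5 ⇒ (c0=2, c1=4, c2=5)
[Gauss-Seidel] macro 9: S0 reads c2=5 → after 1×micro: 0; S1 reads c0=0 → after 1×micro: 1; S2 reads c1=1 → after 1×micro: 0 ⇒ (c0=0, c1=1, c2=0)

first divergence at macro-step: 1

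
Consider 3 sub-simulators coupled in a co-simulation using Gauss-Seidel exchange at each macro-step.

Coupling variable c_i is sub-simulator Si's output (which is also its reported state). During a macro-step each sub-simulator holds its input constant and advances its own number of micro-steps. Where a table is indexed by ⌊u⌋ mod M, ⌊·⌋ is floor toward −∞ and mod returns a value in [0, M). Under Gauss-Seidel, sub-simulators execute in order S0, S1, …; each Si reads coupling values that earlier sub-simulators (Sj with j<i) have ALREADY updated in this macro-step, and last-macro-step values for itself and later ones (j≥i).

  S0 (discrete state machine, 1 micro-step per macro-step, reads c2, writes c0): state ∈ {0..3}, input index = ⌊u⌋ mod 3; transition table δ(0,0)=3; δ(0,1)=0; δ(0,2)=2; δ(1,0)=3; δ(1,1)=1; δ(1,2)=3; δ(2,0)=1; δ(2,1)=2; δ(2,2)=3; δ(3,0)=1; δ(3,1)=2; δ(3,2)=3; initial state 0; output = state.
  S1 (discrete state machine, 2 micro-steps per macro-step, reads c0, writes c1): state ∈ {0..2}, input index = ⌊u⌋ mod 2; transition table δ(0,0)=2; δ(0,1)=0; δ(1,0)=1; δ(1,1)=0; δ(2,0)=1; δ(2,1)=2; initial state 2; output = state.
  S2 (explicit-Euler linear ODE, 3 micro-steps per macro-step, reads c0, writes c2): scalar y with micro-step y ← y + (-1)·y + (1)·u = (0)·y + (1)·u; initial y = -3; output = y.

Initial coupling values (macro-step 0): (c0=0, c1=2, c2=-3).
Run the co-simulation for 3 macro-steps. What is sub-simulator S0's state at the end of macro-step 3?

macro 1: S0 reads c2=-3 → after 1×micro: 3; S1 reads c0=3 → after 2×micro: 2; S2 reads c0=3 → after 3×micro: 3 ⇒ (c0=3, c1=2, c2=3)
macro 2: S0 reads c2=3 → after 1×micro: 1; S1 reads c0=1 → after 2×micro: 2; S2 reads c0=1 → after 3×micro: 1 ⇒ (c0=1, c1=2, c2=1)
macro 3: S0 reads c2=1 → after 1×micro: 1; S1 reads c0=1 → after 2×micro: 2; S2 reads c0=1 → after 3×micro: 1 ⇒ (c0=1, c1=2, c2=1)

S0 state at macro-step 3 = 1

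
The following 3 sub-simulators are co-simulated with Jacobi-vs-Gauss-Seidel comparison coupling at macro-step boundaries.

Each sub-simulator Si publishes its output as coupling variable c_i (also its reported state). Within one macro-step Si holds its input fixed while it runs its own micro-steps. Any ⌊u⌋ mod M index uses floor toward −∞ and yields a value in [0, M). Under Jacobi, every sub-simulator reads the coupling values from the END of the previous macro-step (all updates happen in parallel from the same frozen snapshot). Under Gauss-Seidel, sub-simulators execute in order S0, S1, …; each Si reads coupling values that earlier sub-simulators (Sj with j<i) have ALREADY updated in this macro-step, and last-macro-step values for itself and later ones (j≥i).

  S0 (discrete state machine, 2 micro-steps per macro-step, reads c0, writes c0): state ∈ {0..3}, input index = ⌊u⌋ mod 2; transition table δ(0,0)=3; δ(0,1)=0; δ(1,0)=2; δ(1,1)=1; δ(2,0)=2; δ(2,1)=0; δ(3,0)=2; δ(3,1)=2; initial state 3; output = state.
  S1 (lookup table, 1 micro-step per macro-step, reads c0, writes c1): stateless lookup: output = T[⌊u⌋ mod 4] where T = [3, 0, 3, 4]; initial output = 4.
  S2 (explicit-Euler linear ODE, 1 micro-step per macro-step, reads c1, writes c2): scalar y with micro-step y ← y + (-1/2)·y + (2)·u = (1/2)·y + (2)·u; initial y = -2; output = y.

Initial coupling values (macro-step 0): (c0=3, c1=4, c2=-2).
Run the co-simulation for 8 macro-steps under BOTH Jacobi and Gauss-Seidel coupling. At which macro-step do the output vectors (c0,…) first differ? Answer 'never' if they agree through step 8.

first divergence at macro-step: 1

[Jacobi] macro 1: S0 reads c0=3 → after 2×micro: 0; S1 reads c0=3 → after 1×micro: 4; S2 reads c1=4 → after 1×micro: 7 ⇒ (c0=0, c1=4, c2=7)
[Jacobi] macro 2: S0 reads c0=0 → after 2×micro: 2; S1 reads c0=0 → after 1×micro: 3; S2 reads c1=4 → after 1×micro: 23/2 ⇒ (c0=2, c1=3, c2=23/2)
[Jacobi] macro 3: S0 reads c0=2 → after 2×micro: 2; S1 reads c0=2 → after 1×micro: 3; S2 reads c1=3 → after 1×micro: 47/4 ⇒ (c0=2, c1=3, c2=47/4)
[Jacobi] macro 4: S0 reads c0=2 → after 2×micro: 2; S1 reads c0=2 → after 1×micro: 3; S2 reads c1=3 → after 1×micro: 95/8 ⇒ (c0=2, c1=3, c2=95/8)
[Jacobi] macro 5: S0 reads c0=2 → after 2×micro: 2; S1 reads c0=2 → after 1×micro: 3; S2 reads c1=3 → after 1×micro: 191/16 ⇒ (c0=2, c1=3, c2=191/16)
[Jacobi] macro 6: S0 reads c0=2 → after 2×micro: 2; S1 reads c0=2 → after 1×micro: 3; S2 reads c1=3 → after 1×micro: 383/32 ⇒ (c0=2, c1=3, c2=383/32)
[Jacobi] macro 7: S0 reads c0=2 → after 2×micro: 2; S1 reads c0=2 → after 1×micro: 3; S2 reads c1=3 → after 1×micro: 767/64 ⇒ (c0=2, c1=3, c2=767/64)
[Jacobi] macro 8: S0 reads c0=2 → after 2×micro: 2; S1 reads c0=2 → after 1×micro: 3; S2 reads c1=3 → after 1×micro: 1535/128 ⇒ (c0=2, c1=3, c2=1535/128)
[Gauss-Seidel] macro 1: S0 reads c0=3 → after 2×micro: 0; S1 reads c0=0 → after 1×micro: 3; S2 reads c1=3 → after 1×micro: 5 ⇒ (c0=0, c1=3, c2=5)
[Gauss-Seidel] macro 2: S0 reads c0=0 → after 2×micro: 2; S1 reads c0=2 → after 1×micro: 3; S2 reads c1=3 → after 1×micro: 17/2 ⇒ (c0=2, c1=3, c2=17/2)
[Gauss-Seidel] macro 3: S0 reads c0=2 → after 2×micro: 2; S1 reads c0=2 → after 1×micro: 3; S2 reads c1=3 → after 1×micro: 41/4 ⇒ (c0=2, c1=3, c2=41/4)
[Gauss-Seidel] macro 4: S0 reads c0=2 → after 2×micro: 2; S1 reads c0=2 → after 1×micro: 3; S2 reads c1=3 → after 1×micro: 89/8 ⇒ (c0=2, c1=3, c2=89/8)
[Gauss-Seidel] macro 5: S0 reads c0=2 → after 2×micro: 2; S1 reads c0=2 → after 1×micro: 3; S2 reads c1=3 → after 1×micro: 185/16 ⇒ (c0=2, c1=3, c2=185/16)
[Gauss-Seidel] macro 6: S0 reads c0=2 → after 2×micro: 2; S1 reads c0=2 → after 1×micro: 3; S2 reads c1=3 → after 1×micro: 377/32 ⇒ (c0=2, c1=3, c2=377/32)
[Gauss-Seidel] macro 7: S0 reads c0=2 → after 2×micro: 2; S1 reads c0=2 → after 1×micro: 3; S2 reads c1=3 → after 1×micro: 761/64 ⇒ (c0=2, c1=3, c2=761/64)
[Gauss-Seidel] macro 8: S0 reads c0=2 → after 2×micro: 2; S1 reads c0=2 → after 1×micro: 3; S2 reads c1=3 → after 1×micro: 1529/128 ⇒ (c0=2, c1=3, c2=1529/128)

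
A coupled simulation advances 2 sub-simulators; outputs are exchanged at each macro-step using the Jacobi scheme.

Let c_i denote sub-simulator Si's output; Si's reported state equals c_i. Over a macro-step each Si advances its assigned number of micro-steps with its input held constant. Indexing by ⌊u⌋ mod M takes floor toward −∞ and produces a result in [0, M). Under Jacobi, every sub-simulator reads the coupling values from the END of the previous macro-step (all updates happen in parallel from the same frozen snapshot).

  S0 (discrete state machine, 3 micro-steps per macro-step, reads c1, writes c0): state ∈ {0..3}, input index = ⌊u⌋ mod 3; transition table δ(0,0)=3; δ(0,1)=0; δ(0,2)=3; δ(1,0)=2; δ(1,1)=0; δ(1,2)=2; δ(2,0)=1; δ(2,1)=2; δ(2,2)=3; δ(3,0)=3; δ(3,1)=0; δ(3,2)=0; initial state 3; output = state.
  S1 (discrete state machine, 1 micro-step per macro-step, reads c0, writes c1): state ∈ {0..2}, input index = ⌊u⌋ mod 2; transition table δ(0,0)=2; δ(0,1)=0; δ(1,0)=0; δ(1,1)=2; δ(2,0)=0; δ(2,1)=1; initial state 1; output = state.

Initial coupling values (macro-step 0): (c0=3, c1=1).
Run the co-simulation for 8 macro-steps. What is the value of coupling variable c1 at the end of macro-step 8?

c1 at macro-step 8 = 0

macro 1: S0 reads c1=1 → after 3×micro: 0; S1 reads c0=3 → after 1×micro: 2 ⇒ (c0=0, c1=2)
macro 2: S0 reads c1=2 → after 3×micro: 3; S1 reads c0=0 → after 1×micro: 0 ⇒ (c0=3, c1=0)
macro 3: S0 reads c1=0 → after 3×micro: 3; S1 reads c0=3 → after 1×micro: 0 ⇒ (c0=3, c1=0)
macro 4: S0 reads c1=0 → after 3×micro: 3; S1 reads c0=3 → after 1×micro: 0 ⇒ (c0=3, c1=0)
macro 5: S0 reads c1=0 → after 3×micro: 3; S1 reads c0=3 → after 1×micro: 0 ⇒ (c0=3, c1=0)
macro 6: S0 reads c1=0 → after 3×micro: 3; S1 reads c0=3 → after 1×micro: 0 ⇒ (c0=3, c1=0)
macro 7: S0 reads c1=0 → after 3×micro: 3; S1 reads c0=3 → after 1×micro: 0 ⇒ (c0=3, c1=0)
macro 8: S0 reads c1=0 → after 3×micro: 3; S1 reads c0=3 → after 1×micro: 0 ⇒ (c0=3, c1=0)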